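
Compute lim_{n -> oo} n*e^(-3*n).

0

Write as n^1/e^{3n}, an ∞/∞ form.
Exponential growth dominates any polynomial, so repeated L'Hôpital (or the standard result) gives 0.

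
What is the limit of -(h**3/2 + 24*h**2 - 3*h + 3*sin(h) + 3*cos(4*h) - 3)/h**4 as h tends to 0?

-32

Substitution gives 0/0; apply L'Hôpital's rule 4 times.
After differentiating numerator and denominator 4 times the quotient is (3*sin(h) + 768*cos(4*h))/(-24); at h = 0 this is -32.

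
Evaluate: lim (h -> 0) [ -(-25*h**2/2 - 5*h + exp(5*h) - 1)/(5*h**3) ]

Direct substitution gives 0/0.
Apply L'Hôpital: lim (-25*h + 5*e^(5*h) - 5)/(-15*h^2), still 0/0.
Apply L'Hôpital: lim (25*e^(5*h) - 25)/(-30*h), still 0/0.
After 3 applications of L'Hôpital's rule the quotient is (125*e^(5*h))/(-30); substituting h = 0 gives -25/6.

-25/6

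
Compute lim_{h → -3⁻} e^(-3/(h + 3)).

∞

As h → -3⁻, -3/(h + 3) → +∞, so e^(-3/(h + 3)) → ∞.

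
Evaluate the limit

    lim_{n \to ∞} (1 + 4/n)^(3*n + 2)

The base → 1 and the exponent → ∞: a 1^∞ form.
Take logarithms: (3n + 2)·ln(1 + 4/n). Since ln(1+u) ~ u for small u, this behaves like (3n)·(4/n) → 12.
So the limit is e^(12).

e^(12)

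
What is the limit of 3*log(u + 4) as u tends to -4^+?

As u → -4⁺, u + 4 → 0⁺ and ln(u + 4) → −∞.
Multiplying by 3 gives -∞.

-∞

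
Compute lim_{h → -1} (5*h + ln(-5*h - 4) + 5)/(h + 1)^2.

Direct substitution gives 0/0.
Apply L'Hôpital: lim (5 - 5/(-5*h - 4))/(2*h + 2), still 0/0.
After 2 applications of L'Hôpital's rule the quotient is (-25/(-5*h - 4)^2)/(2); substituting h = -1 gives -25/2.

-25/2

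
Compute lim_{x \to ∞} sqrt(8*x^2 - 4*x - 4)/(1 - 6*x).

-√(2)/3

For large |x|, √(8*x^2 - 4*x - 4) ≈ √8·|x| and the denominator ≈ -6x.
Since x → +∞, |x| = x, giving √8/(-6) = -√(2)/3.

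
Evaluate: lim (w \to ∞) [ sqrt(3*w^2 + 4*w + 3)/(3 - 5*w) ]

-√(3)/5

For large |w|, √(3*w^2 + 4*w + 3) ≈ √3·|w| and the denominator ≈ -5w.
Since w → +∞, |w| = w, giving √3/(-5) = -√(3)/5.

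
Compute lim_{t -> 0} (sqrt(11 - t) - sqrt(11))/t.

Substitution gives 0/0. Multiply numerator and denominator by the conjugate √(11 - t) + √11.
The numerator becomes (11 - t) − 11 = -t, so the expression simplifies to -1/(√(11 - t) + √11).
Letting t → 0 gives -1/(2√11) = -√(11)/22.

-√(11)/22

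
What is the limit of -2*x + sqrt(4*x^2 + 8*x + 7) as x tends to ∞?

An ∞ − ∞ form. Rationalising with the conjugate, the difference becomes (8x + 7) / (√(4*x^2 + 8*x + 7) + 2x).
For large x the denominator behaves like 2·2x, so the quotient tends to 8/4 = 2.

2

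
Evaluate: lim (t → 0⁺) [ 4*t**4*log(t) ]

0

This is a 0·(−∞) form. Rewrite as 4·ln(t) / t^(−4) and apply L'Hôpital:
the derivative quotient is 4·(1/t) / (−4·t^(−5)) = (-4/4)·t^4 → 0.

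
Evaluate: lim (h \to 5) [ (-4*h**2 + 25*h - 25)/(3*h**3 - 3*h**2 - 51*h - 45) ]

-5/48

Since h = 5 makes numerator and denominator zero, (h - 5) divides both.
Cancelling it gives (5 - 4*h)/(3*h^2 + 12*h + 9); now plug in h = 5 to get -5/48.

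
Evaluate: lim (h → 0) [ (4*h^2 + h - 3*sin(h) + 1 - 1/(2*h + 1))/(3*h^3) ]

Substitution gives 0/0 (the numerator vanishes to order 3).
Expand each term to order h^3: the coefficient of h^3 in -3·sin(h) is 1/2 and in −1/(1 + 2h) is 8.
Lower-order terms cancel with the polynomial part, so the numerator is (17/2)·h^3 + o(h^3), and the limit is (17/2)/(3) = 17/6.

17/6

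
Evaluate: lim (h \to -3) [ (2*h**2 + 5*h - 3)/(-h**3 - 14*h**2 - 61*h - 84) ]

Direct substitution gives 0/0, so factor. Both numerator and denominator have (h + 3) as a factor.
After cancelling, the expression reduces to (2*h - 1)/(-h^2 - 11*h - 28).
Substituting h = -3 gives 7/4.

7/4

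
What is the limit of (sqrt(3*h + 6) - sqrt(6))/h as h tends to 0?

√(6)/4

Substitution gives 0/0. Multiply numerator and denominator by the conjugate √(6 + 3h) + √6.
The numerator becomes (6 + 3h) − 6 = 3h, so the expression simplifies to 3/(√(6 + 3h) + √6).
Letting h → 0 gives 3/(2√6) = √(6)/4.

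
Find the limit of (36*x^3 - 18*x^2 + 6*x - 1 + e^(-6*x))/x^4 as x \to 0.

Direct substitution gives 0/0.
Apply L'Hôpital: lim (108*x^2 - 36*x + 6 - 6*e^(-6*x))/(4*x^3), still 0/0.
Apply L'Hôpital: lim (216*x - 36 + 36*e^(-6*x))/(12*x^2), still 0/0.
Apply L'Hôpital: lim (216 - 216*e^(-6*x))/(24*x), still 0/0.
After 4 applications of L'Hôpital's rule the quotient is (1296*e^(-6*x))/(24); substituting x = 0 gives 54.

54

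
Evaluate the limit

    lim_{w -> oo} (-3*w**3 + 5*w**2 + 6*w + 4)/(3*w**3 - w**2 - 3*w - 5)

Numerator and denominator both have degree 3.
Dividing every term by w^3, all lower-order terms vanish and the limit is the ratio of leading coefficients, -3/(3) = -1.

-1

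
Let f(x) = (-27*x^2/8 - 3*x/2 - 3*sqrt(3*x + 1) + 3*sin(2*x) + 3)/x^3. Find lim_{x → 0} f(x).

Substitution gives 0/0; apply L'Hôpital's rule 3 times.
After differentiating numerator and denominator 3 times the quotient is (-24*cos(2*x) - 243/(8*(3*x + 1)^(5/2)))/(6); at x = 0 this is -145/16.

-145/16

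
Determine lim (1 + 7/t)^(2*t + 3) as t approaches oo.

e^(14)

Write it as [(1 + 7/t)^t]^(2) · (1 + 7/t)^(3). The bracketed term tends to e^(7) and the second factor to 1, so the limit is e^(14).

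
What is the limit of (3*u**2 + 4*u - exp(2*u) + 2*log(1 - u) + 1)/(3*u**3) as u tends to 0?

Substitution gives 0/0 (the numerator vanishes to order 3).
Expand each term to order u^3: the coefficient of u^3 in 2·ln(1 - u) is -2/3 and in −e^(2u) is -4/3.
Lower-order terms cancel with the polynomial part, so the numerator is (-2)·u^3 + o(u^3), and the limit is (-2)/(3) = -2/3.

-2/3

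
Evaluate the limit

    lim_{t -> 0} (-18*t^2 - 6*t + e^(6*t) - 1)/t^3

36

Direct substitution gives 0/0.
Apply L'Hôpital: lim (-36*t + 6*e^(6*t) - 6)/(3*t^2), still 0/0.
Apply L'Hôpital: lim (36*e^(6*t) - 36)/(6*t), still 0/0.
After 3 applications of L'Hôpital's rule the quotient is (216*e^(6*t))/(6); substituting t = 0 gives 36.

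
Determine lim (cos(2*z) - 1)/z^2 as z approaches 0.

-2

Direct substitution gives 0/0.
Apply L'Hôpital: lim (-2*sin(2*z))/(2*z), still 0/0.
After 2 applications of L'Hôpital's rule the quotient is (-4*cos(2*z))/(2); substituting z = 0 gives -2.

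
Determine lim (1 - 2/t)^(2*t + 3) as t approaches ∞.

e^(-4)

Write it as [(1 - 2/t)^t]^(2) · (1 - 2/t)^(3). The bracketed term tends to e^(-2) and the second factor to 1, so the limit is e^(-4).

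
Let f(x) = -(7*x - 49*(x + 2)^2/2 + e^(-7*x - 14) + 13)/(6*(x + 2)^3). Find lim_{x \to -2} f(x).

343/36

Direct substitution gives 0/0.
Apply L'Hôpital: lim (-49*x - 7*e^(-7*x - 14) - 91)/(-18*(x + 2)^2), still 0/0.
Apply L'Hôpital: lim (49*e^(-7*x - 14) - 49)/(-36*x - 72), still 0/0.
After 3 applications of L'Hôpital's rule the quotient is (-343*e^(-7*x - 14))/(-36); substituting x = -2 gives 343/36.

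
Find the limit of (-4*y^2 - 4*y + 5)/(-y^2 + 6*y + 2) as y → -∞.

4

Numerator and denominator both have degree 2.
Dividing every term by y^2, all lower-order terms vanish and the limit is the ratio of leading coefficients, -4/(-1) = 4.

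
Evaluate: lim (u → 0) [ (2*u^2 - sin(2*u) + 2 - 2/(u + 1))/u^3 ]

Substitution gives 0/0 (the numerator vanishes to order 3).
Expand each term to order u^3: the coefficient of u^3 in -2·1/(1 + u) is 2 and in −sin(2u) is 4/3.
Lower-order terms cancel with the polynomial part, so the numerator is (10/3)·u^3 + o(u^3), and the limit is (10/3)/(1) = 10/3.

10/3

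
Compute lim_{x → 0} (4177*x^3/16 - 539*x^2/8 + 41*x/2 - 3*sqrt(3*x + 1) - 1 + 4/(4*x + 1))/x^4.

Substitution gives 0/0 (the numerator vanishes to order 4).
Expand each term to order x^4: the coefficient of x^4 in -3·√(1 + 3x) is 1215/128 and in 4·1/(1 + 4x) is 1024.
Lower-order terms cancel with the polynomial part, so the numerator is (132287/128)·x^4 + o(x^4), and the limit is (132287/128)/(1) = 132287/128.

132287/128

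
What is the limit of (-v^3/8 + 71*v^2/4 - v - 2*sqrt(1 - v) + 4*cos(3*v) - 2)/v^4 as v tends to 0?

Substitution gives 0/0 (the numerator vanishes to order 4).
Expand each term to order v^4: the coefficient of v^4 in 4·cos(3v) is 27/2 and in -2·√(1 - v) is 5/64.
Lower-order terms cancel with the polynomial part, so the numerator is (869/64)·v^4 + o(v^4), and the limit is (869/64)/(1) = 869/64.

869/64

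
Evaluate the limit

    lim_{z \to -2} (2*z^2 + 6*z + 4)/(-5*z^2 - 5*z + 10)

At z = -2 both the top and bottom vanish — a removable singularity. Factoring out (z + 2) from each leaves (2*z + 2)/(5 - 5*z), which at z = -2 equals -2/15.

-2/15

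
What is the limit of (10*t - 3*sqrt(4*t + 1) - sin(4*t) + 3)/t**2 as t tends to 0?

Substitution gives 0/0; apply L'Hôpital's rule 2 times.
After differentiating numerator and denominator 2 times the quotient is (16*sin(4*t) + 12/(4*t + 1)^(3/2))/(2); at t = 0 this is 6.

6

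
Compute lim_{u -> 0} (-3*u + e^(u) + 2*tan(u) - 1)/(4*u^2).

Substitution gives 0/0; apply L'Hôpital's rule 2 times.
After differentiating numerator and denominator 2 times the quotient is (e^(u) + 4*tan(u)/cos(u)^2)/(8); at u = 0 this is 1/8.

1/8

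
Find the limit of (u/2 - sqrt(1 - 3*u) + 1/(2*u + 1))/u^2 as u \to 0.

41/8

Substitution gives 0/0 (the numerator vanishes to order 2).
Expand each term to order u^2: the coefficient of u^2 in −√(1 - 3u) is 9/8 and in 1/(1 + 2u) is 4.
Lower-order terms cancel with the polynomial part, so the numerator is (41/8)·u^2 + o(u^2), and the limit is (41/8)/(1) = 41/8.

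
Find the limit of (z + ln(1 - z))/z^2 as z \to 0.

-1/2

Direct substitution gives 0/0.
Apply L'Hôpital: lim (1 - 1/(1 - z))/(2*z), still 0/0.
After 2 applications of L'Hôpital's rule the quotient is (-1/(1 - z)^2)/(2); substituting z = 0 gives -1/2.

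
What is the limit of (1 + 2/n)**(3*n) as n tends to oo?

The base → 1 and the exponent → ∞: a 1^∞ form.
Take logarithms: (3n)·ln(1 + 2/n). Since ln(1+u) ~ u for small u, this behaves like (3n)·(2/n) → 6.
So the limit is e^(6).

e^(6)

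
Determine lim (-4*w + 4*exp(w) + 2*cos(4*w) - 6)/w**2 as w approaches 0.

Substitution gives 0/0 (the numerator vanishes to order 2).
Expand each term to order w^2: the coefficient of w^2 in 2·cos(4w) is -16 and in 4·e^(w) is 2.
Lower-order terms cancel with the polynomial part, so the numerator is (-14)·w^2 + o(w^2), and the limit is (-14)/(1) = -14.

-14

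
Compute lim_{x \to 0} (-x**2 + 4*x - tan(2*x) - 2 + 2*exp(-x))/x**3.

Substitution gives 0/0; apply L'Hôpital's rule 3 times.
After differentiating numerator and denominator 3 times the quotient is (-48*tan(2*x)^4 - 64*tan(2*x)^2 - 16 - 2*e^(-x))/(6); at x = 0 this is -3.

-3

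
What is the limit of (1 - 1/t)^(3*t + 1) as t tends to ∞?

e^(-3)

The base → 1 and the exponent → ∞: a 1^∞ form.
Take logarithms: (3t + 1)·ln(1 - 1/t). Since ln(1+u) ~ u for small u, this behaves like (3t)·(-1/t) → -3.
So the limit is e^(-3).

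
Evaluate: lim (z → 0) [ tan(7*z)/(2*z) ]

7/2

Substitution gives 0/0.
Since tan(u)/u → 1 as u → 0, tan(7z)/(7z) → 1 and the limit is 7/2.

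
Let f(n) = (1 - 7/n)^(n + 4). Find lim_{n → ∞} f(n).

e^(-7)

The base → 1 and the exponent → ∞: a 1^∞ form.
Take logarithms: (n + 4)·ln(1 - 7/n). Since ln(1+u) ~ u for small u, this behaves like (n)·(-7/n) → -7.
So the limit is e^(-7).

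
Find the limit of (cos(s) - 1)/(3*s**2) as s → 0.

-1/6

Direct substitution gives 0/0.
Apply L'Hôpital: lim (-sin(s))/(6*s), still 0/0.
After 2 applications of L'Hôpital's rule the quotient is (-cos(s))/(6); substituting s = 0 gives -1/6.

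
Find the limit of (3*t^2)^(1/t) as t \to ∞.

1

Base → ∞ and exponent → 0: an ∞^0 form.
Take logs: (1/t)·ln(3·t^2) = (ln 3 + 2·ln t)/t → 0.
So the limit is e^0 = 1.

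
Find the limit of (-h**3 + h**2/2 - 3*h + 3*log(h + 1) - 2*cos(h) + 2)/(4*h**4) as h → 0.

Substitution gives 0/0 (the numerator vanishes to order 4).
Expand each term to order h^4: the coefficient of h^4 in 3·ln(1 + h) is -3/4 and in -2·cos(h) is -1/12.
Lower-order terms cancel with the polynomial part, so the numerator is (-5/6)·h^4 + o(h^4), and the limit is (-5/6)/(4) = -5/24.

-5/24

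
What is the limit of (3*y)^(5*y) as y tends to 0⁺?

Base → 0⁺ and exponent → 0⁺: a 0^0 form.
Take logs: 5y·ln(3y). This is 0·(−∞); rewriting as ln(3y)/(1/(5y)) and applying L'Hôpital gives 0.
Hence the limit is e^0 = 1.

1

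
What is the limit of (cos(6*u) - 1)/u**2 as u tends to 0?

Direct substitution gives 0/0.
Apply L'Hôpital: lim (-6*sin(6*u))/(2*u), still 0/0.
After 2 applications of L'Hôpital's rule the quotient is (-36*cos(6*u))/(2); substituting u = 0 gives -18.

-18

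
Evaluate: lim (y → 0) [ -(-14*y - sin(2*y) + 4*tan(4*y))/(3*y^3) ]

Substitution gives 0/0; apply L'Hôpital's rule 3 times.
After differentiating numerator and denominator 3 times the quotient is (8*cos(2*y) + 1536*tan(4*y)^4 + 2048*tan(4*y)^2 + 512)/(-18); at y = 0 this is -260/9.

-260/9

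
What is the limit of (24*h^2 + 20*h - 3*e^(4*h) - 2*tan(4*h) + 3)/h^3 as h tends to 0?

Substitution gives 0/0; apply L'Hôpital's rule 3 times.
After differentiating numerator and denominator 3 times the quotient is (-192*e^(4*h) - 768*tan(4*h)^4 - 1024*tan(4*h)^2 - 256)/(6); at h = 0 this is -224/3.

-224/3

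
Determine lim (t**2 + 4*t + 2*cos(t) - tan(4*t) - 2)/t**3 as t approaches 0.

-64/3

Substitution gives 0/0 (the numerator vanishes to order 3).
Expand each term to order t^3: the coefficient of t^3 in 2·cos(t) is 0 and in −tan(4t) is -64/3.
Lower-order terms cancel with the polynomial part, so the numerator is (-64/3)·t^3 + o(t^3), and the limit is (-64/3)/(1) = -64/3.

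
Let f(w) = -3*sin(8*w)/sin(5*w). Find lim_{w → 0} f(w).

Substitution gives 0/0.
Divide numerator and denominator by w: sin(8w)/w → 8 and sin(5w)/w → 5, so the limit is -3·8/5 = -24/5.

-24/5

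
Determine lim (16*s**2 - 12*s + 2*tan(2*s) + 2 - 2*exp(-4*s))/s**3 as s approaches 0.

Substitution gives 0/0 (the numerator vanishes to order 3).
Expand each term to order s^3: the coefficient of s^3 in 2·tan(2s) is 16/3 and in -2·e^(-4s) is 64/3.
Lower-order terms cancel with the polynomial part, so the numerator is (80/3)·s^3 + o(s^3), and the limit is (80/3)/(1) = 80/3.

80/3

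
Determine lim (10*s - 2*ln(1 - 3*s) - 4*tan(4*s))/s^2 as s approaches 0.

9

Substitution gives 0/0; apply L'Hôpital's rule 2 times.
After differentiating numerator and denominator 2 times the quotient is (-128*tan(4*s)/cos(4*s)^2 + 18/(3*s - 1)^2)/(2); at s = 0 this is 9.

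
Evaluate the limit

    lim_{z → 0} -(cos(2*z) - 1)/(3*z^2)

Direct substitution gives 0/0.
Apply L'Hôpital: lim (-2*sin(2*z))/(-6*z), still 0/0.
After 2 applications of L'Hôpital's rule the quotient is (-4*cos(2*z))/(-6); substituting z = 0 gives 2/3.

2/3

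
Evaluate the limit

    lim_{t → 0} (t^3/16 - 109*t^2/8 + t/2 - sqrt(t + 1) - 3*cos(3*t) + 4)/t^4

-1291/128

Substitution gives 0/0; apply L'Hôpital's rule 4 times.
After differentiating numerator and denominator 4 times the quotient is (-243*cos(3*t) + 15/(16*(t + 1)^(7/2)))/(24); at t = 0 this is -1291/128.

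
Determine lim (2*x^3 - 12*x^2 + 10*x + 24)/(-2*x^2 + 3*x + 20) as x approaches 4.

-10/13

Direct substitution gives 0/0, so factor. Both numerator and denominator have (x - 4) as a factor.
After cancelling, the expression reduces to (2*x^2 - 4*x - 6)/(-2*x - 5).
Substituting x = 4 gives -10/13.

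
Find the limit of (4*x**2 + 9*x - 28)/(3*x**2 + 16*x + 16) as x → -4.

23/8

Since x = -4 makes numerator and denominator zero, (x + 4) divides both.
Cancelling it gives (4*x - 7)/(3*x + 4); now plug in x = -4 to get 23/8.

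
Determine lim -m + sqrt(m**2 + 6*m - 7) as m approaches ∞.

3

This has the form ∞ − ∞. Multiply and divide by the conjugate √(m^2 + 6*m - 7) + m.
That gives (6m - 7) / (√(m^2 + 6*m - 7) + m).
Divide numerator and denominator by m: the limit is 6/(2·1) = 3.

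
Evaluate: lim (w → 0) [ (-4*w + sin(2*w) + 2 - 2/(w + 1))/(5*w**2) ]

Substitution gives 0/0 (the numerator vanishes to order 2).
Expand each term to order w^2: the coefficient of w^2 in sin(2w) is 0 and in -2·1/(1 + w) is -2.
Lower-order terms cancel with the polynomial part, so the numerator is (-2)·w^2 + o(w^2), and the limit is (-2)/(5) = -2/5.

-2/5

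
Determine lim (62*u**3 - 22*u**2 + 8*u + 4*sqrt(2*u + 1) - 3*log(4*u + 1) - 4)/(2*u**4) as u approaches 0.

379/4

Substitution gives 0/0 (the numerator vanishes to order 4).
Expand each term to order u^4: the coefficient of u^4 in -3·ln(1 + 4u) is 192 and in 4·√(1 + 2u) is -5/2.
Lower-order terms cancel with the polynomial part, so the numerator is (379/2)·u^4 + o(u^4), and the limit is (379/2)/(2) = 379/4.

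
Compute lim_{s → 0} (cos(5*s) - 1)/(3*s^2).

Direct substitution gives 0/0.
Apply L'Hôpital: lim (-5*sin(5*s))/(6*s), still 0/0.
After 2 applications of L'Hôpital's rule the quotient is (-25*cos(5*s))/(6); substituting s = 0 gives -25/6.

-25/6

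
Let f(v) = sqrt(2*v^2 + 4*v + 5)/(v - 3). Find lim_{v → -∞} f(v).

-√(2)

For large |v|, √(2*v^2 + 4*v + 5) ≈ √2·|v| and the denominator ≈ v.
Since v → −∞, |v| = −v, giving −√2/(1) = -√(2).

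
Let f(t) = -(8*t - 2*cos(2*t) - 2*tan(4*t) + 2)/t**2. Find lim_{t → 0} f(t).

-4

Substitution gives 0/0 (the numerator vanishes to order 2).
Expand each term to order t^2: the coefficient of t^2 in -2·tan(4t) is 0 and in -2·cos(2t) is 4.
Lower-order terms cancel with the polynomial part, so the numerator is (4)·t^2 + o(t^2), and the limit is (4)/(-1) = -4.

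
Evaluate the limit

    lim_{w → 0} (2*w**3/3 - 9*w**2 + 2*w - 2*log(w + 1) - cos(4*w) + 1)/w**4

-61/6

Substitution gives 0/0; apply L'Hôpital's rule 4 times.
After differentiating numerator and denominator 4 times the quotient is (-256*cos(4*w) + 12/(w + 1)^4)/(24); at w = 0 this is -61/6.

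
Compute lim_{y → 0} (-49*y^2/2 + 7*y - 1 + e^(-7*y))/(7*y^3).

-49/6

Direct substitution gives 0/0.
Apply L'Hôpital: lim (-49*y + 7 - 7*e^(-7*y))/(21*y^2), still 0/0.
Apply L'Hôpital: lim (-49 + 49*e^(-7*y))/(42*y), still 0/0.
After 3 applications of L'Hôpital's rule the quotient is (-343*e^(-7*y))/(42); substituting y = 0 gives -49/6.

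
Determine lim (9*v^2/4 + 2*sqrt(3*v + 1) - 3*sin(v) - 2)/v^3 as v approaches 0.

Substitution gives 0/0; apply L'Hôpital's rule 3 times.
After differentiating numerator and denominator 3 times the quotient is (3*cos(v) + 81/(4*(3*v + 1)^(5/2)))/(6); at v = 0 this is 31/8.

31/8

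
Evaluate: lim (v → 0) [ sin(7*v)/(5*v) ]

7/5

Substitution gives 0/0.
Write it as (7/5)·sin(7v)/(7v); since sin(u)/u → 1, the limit is 7/5.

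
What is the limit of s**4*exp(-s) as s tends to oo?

Write as s^4/e^{1s}, an ∞/∞ form.
Exponential growth dominates any polynomial, so repeated L'Hôpital (or the standard result) gives 0.

0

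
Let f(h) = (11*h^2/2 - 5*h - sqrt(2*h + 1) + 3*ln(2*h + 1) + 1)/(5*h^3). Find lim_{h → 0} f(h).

3/2

Substitution gives 0/0 (the numerator vanishes to order 3).
Expand each term to order h^3: the coefficient of h^3 in 3·ln(1 + 2h) is 8 and in −√(1 + 2h) is -1/2.
Lower-order terms cancel with the polynomial part, so the numerator is (15/2)·h^3 + o(h^3), and the limit is (15/2)/(5) = 3/2.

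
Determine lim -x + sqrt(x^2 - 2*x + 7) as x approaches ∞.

This has the form ∞ − ∞. Multiply and divide by the conjugate √(x^2 - 2*x + 7) + x.
That gives (-2x + 7) / (√(x^2 - 2*x + 7) + x).
Divide numerator and denominator by x: the limit is -2/(2·1) = -1.

-1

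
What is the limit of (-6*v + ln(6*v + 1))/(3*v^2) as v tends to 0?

-6

Direct substitution gives 0/0.
Apply L'Hôpital: lim (-6 + 6/(6*v + 1))/(6*v), still 0/0.
After 2 applications of L'Hôpital's rule the quotient is (-36/(6*v + 1)^2)/(6); substituting v = 0 gives -6.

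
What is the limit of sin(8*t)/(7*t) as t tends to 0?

8/7

Substitution gives 0/0.
Write it as (8/7)·sin(8t)/(8t); since sin(u)/u → 1, the limit is 8/7.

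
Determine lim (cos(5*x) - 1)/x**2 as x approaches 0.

-25/2

Direct substitution gives 0/0.
Apply L'Hôpital: lim (-5*sin(5*x))/(2*x), still 0/0.
After 2 applications of L'Hôpital's rule the quotient is (-25*cos(5*x))/(2); substituting x = 0 gives -25/2.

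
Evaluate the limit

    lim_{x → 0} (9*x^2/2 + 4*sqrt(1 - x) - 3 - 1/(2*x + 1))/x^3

Substitution gives 0/0; apply L'Hôpital's rule 3 times.
After differentiating numerator and denominator 3 times the quotient is (48/(2*x + 1)^4 - 3/(2*(1 - x)^(5/2)))/(6); at x = 0 this is 31/4.

31/4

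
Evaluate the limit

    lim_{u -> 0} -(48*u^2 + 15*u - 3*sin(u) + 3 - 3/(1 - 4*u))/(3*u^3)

Substitution gives 0/0; apply L'Hôpital's rule 3 times.
After differentiating numerator and denominator 3 times the quotient is (3*cos(u) - 1152/(4*u - 1)^4)/(-18); at u = 0 this is 383/6.

383/6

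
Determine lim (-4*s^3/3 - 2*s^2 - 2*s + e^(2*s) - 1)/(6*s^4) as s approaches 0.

1/9

Direct substitution gives 0/0.
Apply L'Hôpital: lim (-4*s^2 - 4*s + 2*e^(2*s) - 2)/(24*s^3), still 0/0.
Apply L'Hôpital: lim (-8*s + 4*e^(2*s) - 4)/(72*s^2), still 0/0.
Apply L'Hôpital: lim (8*e^(2*s) - 8)/(144*s), still 0/0.
After 4 applications of L'Hôpital's rule the quotient is (16*e^(2*s))/(144); substituting s = 0 gives 1/9.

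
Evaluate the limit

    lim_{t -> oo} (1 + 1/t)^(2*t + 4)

The base → 1 and the exponent → ∞: a 1^∞ form.
Take logarithms: (2t + 4)·ln(1 + 1/t). Since ln(1+u) ~ u for small u, this behaves like (2t)·(1/t) → 2.
So the limit is e^(2).

e^(2)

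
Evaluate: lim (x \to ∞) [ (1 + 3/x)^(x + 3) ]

The base → 1 and the exponent → ∞: a 1^∞ form.
Take logarithms: (x + 3)·ln(1 + 3/x). Since ln(1+u) ~ u for small u, this behaves like (x)·(3/x) → 3.
So the limit is e^(3).

e^(3)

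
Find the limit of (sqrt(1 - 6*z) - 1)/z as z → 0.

-3

A 0/0 form; rationalise with √(1 - 6z) + √1. This collapses the numerator to -6z, leaving -6/(√(1 - 6z) + √1) → -6/(2√1) = -3.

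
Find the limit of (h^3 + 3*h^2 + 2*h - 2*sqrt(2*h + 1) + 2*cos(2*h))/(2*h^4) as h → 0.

Substitution gives 0/0 (the numerator vanishes to order 4).
Expand each term to order h^4: the coefficient of h^4 in 2·cos(2h) is 4/3 and in -2·√(1 + 2h) is 5/4.
Lower-order terms cancel with the polynomial part, so the numerator is (31/12)·h^4 + o(h^4), and the limit is (31/12)/(2) = 31/24.

31/24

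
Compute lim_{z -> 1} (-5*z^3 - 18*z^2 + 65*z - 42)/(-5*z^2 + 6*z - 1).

At z = 1 both the top and bottom vanish — a removable singularity. Factoring out (z - 1) from each leaves (-5*z^2 - 23*z + 42)/(1 - 5*z), which at z = 1 equals -7/2.

-7/2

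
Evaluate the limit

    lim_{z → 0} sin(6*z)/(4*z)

3/2

Substitution gives 0/0.
Write it as (6/4)·sin(6z)/(6z); since sin(u)/u → 1, the limit is 3/2.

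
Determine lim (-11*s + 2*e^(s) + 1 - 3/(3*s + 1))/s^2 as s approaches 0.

-26

Substitution gives 0/0 (the numerator vanishes to order 2).
Expand each term to order s^2: the coefficient of s^2 in 2·e^(s) is 1 and in -3·1/(1 + 3s) is -27.
Lower-order terms cancel with the polynomial part, so the numerator is (-26)·s^2 + o(s^2), and the limit is (-26)/(1) = -26.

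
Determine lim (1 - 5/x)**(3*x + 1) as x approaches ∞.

e^(-15)

Let L be the limit and take ln: ln L = lim (3x + 1)·ln(1 - 5/x) = lim (3x + 1)·(-5/x + O(1/x²)) = -15.
Hence L = e^(-15).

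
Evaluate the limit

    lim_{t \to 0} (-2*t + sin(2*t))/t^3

Direct substitution gives 0/0.
Apply L'Hôpital: lim (2*cos(2*t) - 2)/(3*t^2), still 0/0.
Apply L'Hôpital: lim (-4*sin(2*t))/(6*t), still 0/0.
After 3 applications of L'Hôpital's rule the quotient is (-8*cos(2*t))/(6); substituting t = 0 gives -4/3.

-4/3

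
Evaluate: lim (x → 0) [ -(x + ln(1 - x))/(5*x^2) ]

1/10

Direct substitution gives 0/0.
Apply L'Hôpital: lim (1 - 1/(1 - x))/(-10*x), still 0/0.
After 2 applications of L'Hôpital's rule the quotient is (-1/(1 - x)^2)/(-10); substituting x = 0 gives 1/10.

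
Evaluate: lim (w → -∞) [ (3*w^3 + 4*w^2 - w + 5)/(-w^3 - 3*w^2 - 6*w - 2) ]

Numerator and denominator both have degree 3.
Dividing every term by w^3, all lower-order terms vanish and the limit is the ratio of leading coefficients, 3/(-1) = -3.

-3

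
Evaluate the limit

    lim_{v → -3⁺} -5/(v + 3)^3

-∞

As v → -3⁺, (v + 3) → 0⁺, so (v + 3)^3 → 0⁺ and -5/(v + 3)^3 → -∞.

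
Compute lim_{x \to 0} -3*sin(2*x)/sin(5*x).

-6/5

Substitution gives 0/0.
Divide numerator and denominator by x: sin(2x)/x → 2 and sin(5x)/x → 5, so the limit is -3·2/5 = -6/5.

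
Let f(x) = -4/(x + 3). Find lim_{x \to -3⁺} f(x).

As x → -3⁺, (x + 3) → 0⁺, so (x + 3)^1 → 0⁺ and -4/(x + 3)^1 → -∞.

-∞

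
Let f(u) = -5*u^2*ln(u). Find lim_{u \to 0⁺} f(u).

This is a 0·(−∞) form. Rewrite as -5·ln(u) / u^(−2) and apply L'Hôpital:
the derivative quotient is -5·(1/u) / (−2·u^(−3)) = (5/2)·u^2 → 0.

0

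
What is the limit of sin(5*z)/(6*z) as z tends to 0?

5/6

Substitution gives 0/0.
Write it as (5/6)·sin(5z)/(5z); since sin(u)/u → 1, the limit is 5/6.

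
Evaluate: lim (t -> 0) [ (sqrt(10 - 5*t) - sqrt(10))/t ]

-√(10)/4

A 0/0 form; rationalise with √(10 - 5t) + √10. This collapses the numerator to -5t, leaving -5/(√(10 - 5t) + √10) → -5/(2√10) = -√(10)/4.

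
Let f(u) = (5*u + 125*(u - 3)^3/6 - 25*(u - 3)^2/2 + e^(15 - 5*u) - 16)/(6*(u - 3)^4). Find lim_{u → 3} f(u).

625/144

Direct substitution gives 0/0.
Apply L'Hôpital: lim (-25*u + 125*(u - 3)^2/2 - 5*e^(15 - 5*u) + 80)/(24*(u - 3)^3), still 0/0.
Apply L'Hôpital: lim (125*u + 25*e^(15 - 5*u) - 400)/(72*(u - 3)^2), still 0/0.
Apply L'Hôpital: lim (125 - 125*e^(15 - 5*u))/(144*u - 432), still 0/0.
After 4 applications of L'Hôpital's rule the quotient is (625*e^(15 - 5*u))/(144); substituting u = 3 gives 625/144.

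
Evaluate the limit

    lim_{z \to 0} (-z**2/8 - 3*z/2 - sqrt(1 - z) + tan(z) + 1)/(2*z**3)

19/96

Substitution gives 0/0 (the numerator vanishes to order 3).
Expand each term to order z^3: the coefficient of z^3 in tan(z) is 1/3 and in −√(1 - z) is 1/16.
Lower-order terms cancel with the polynomial part, so the numerator is (19/48)·z^3 + o(z^3), and the limit is (19/48)/(2) = 19/96.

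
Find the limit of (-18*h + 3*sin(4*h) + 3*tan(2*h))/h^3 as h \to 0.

-24

Substitution gives 0/0; apply L'Hôpital's rule 3 times.
After differentiating numerator and denominator 3 times the quotient is (-192*cos(4*h) + 144*tan(2*h)^4 + 192*tan(2*h)^2 + 48)/(6); at h = 0 this is -24.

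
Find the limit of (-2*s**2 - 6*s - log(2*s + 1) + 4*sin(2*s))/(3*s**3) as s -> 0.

Substitution gives 0/0; apply L'Hôpital's rule 3 times.
After differentiating numerator and denominator 3 times the quotient is (-32*cos(2*s) - 16/(2*s + 1)^3)/(18); at s = 0 this is -8/3.

-8/3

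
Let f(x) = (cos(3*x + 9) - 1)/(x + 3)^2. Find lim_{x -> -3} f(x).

Direct substitution gives 0/0.
Apply L'Hôpital: lim (-3*sin(3*x + 9))/(2*x + 6), still 0/0.
After 2 applications of L'Hôpital's rule the quotient is (-9*cos(3*x + 9))/(2); substituting x = -3 gives -9/2.

-9/2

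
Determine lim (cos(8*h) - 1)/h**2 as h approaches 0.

Direct substitution gives 0/0.
Apply L'Hôpital: lim (-8*sin(8*h))/(2*h), still 0/0.
After 2 applications of L'Hôpital's rule the quotient is (-64*cos(8*h))/(2); substituting h = 0 gives -32.

-32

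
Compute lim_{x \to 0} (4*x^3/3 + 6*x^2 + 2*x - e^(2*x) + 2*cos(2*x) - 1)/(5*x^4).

2/15

Substitution gives 0/0 (the numerator vanishes to order 4).
Expand each term to order x^4: the coefficient of x^4 in 2·cos(2x) is 4/3 and in −e^(2x) is -2/3.
Lower-order terms cancel with the polynomial part, so the numerator is (2/3)·x^4 + o(x^4), and the limit is (2/3)/(5) = 2/15.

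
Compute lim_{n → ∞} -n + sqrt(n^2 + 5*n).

5/2

An ∞ − ∞ form. Rationalising with the conjugate, the difference becomes (5n) / (√(n^2 + 5*n) + n).
For large n the denominator behaves like 2·n, so the quotient tends to 5/2 = 5/2.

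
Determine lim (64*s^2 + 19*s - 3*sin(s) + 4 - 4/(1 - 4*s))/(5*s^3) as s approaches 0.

Substitution gives 0/0 (the numerator vanishes to order 3).
Expand each term to order s^3: the coefficient of s^3 in -4·1/(1 - 4s) is -256 and in -3·sin(s) is 1/2.
Lower-order terms cancel with the polynomial part, so the numerator is (-511/2)·s^3 + o(s^3), and the limit is (-511/2)/(5) = -511/10.

-511/10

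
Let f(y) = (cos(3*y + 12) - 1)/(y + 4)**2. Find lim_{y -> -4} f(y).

Direct substitution gives 0/0.
Apply L'Hôpital: lim (-3*sin(3*y + 12))/(2*y + 8), still 0/0.
After 2 applications of L'Hôpital's rule the quotient is (-9*cos(3*y + 12))/(2); substituting y = -4 gives -9/2.

-9/2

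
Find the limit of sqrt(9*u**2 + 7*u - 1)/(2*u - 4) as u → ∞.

For large |u|, √(9*u^2 + 7*u - 1) ≈ √9·|u| and the denominator ≈ 2u.
Since u → +∞, |u| = u, giving √9/(2) = 3/2.

3/2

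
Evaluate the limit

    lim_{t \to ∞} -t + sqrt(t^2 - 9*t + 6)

This has the form ∞ − ∞. Multiply and divide by the conjugate √(t^2 - 9*t + 6) + t.
That gives (-9t + 6) / (√(t^2 - 9*t + 6) + t).
Divide numerator and denominator by t: the limit is -9/(2·1) = -9/2.

-9/2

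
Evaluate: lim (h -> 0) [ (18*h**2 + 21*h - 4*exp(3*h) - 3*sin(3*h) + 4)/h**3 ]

Substitution gives 0/0 (the numerator vanishes to order 3).
Expand each term to order h^3: the coefficient of h^3 in -3·sin(3h) is 27/2 and in -4·e^(3h) is -18.
Lower-order terms cancel with the polynomial part, so the numerator is (-9/2)·h^3 + o(h^3), and the limit is (-9/2)/(1) = -9/2.

-9/2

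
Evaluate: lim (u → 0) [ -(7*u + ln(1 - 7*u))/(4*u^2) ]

Direct substitution gives 0/0.
Apply L'Hôpital: lim (7 - 7/(1 - 7*u))/(-8*u), still 0/0.
After 2 applications of L'Hôpital's rule the quotient is (-49/(1 - 7*u)^2)/(-8); substituting u = 0 gives 49/8.

49/8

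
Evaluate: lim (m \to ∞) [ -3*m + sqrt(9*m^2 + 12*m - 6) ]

2

An ∞ − ∞ form. Rationalising with the conjugate, the difference becomes (12m - 6) / (√(9*m^2 + 12*m - 6) + 3m).
For large m the denominator behaves like 2·3m, so the quotient tends to 12/6 = 2.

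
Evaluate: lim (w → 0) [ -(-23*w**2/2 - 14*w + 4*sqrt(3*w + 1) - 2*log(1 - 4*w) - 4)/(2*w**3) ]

-593/24

Substitution gives 0/0 (the numerator vanishes to order 3).
Expand each term to order w^3: the coefficient of w^3 in -2·ln(1 - 4w) is 128/3 and in 4·√(1 + 3w) is 27/4.
Lower-order terms cancel with the polynomial part, so the numerator is (593/12)·w^3 + o(w^3), and the limit is (593/12)/(-2) = -593/24.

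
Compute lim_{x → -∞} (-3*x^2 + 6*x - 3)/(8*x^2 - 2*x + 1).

-3/8

Numerator and denominator both have degree 2.
Dividing every term by x^2, all lower-order terms vanish and the limit is the ratio of leading coefficients, -3/(8) = -3/8.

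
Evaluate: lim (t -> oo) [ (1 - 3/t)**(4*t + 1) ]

Write it as [(1 - 3/t)^t]^(4) · (1 - 3/t)^(1). The bracketed term tends to e^(-3) and the second factor to 1, so the limit is e^(-12).

e^(-12)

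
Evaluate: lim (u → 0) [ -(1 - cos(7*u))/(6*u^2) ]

-49/12

Substitution gives 0/0.
Use (1 − cos θ)/θ² → 1/2 with θ = 7u: the limit is 7²/(2·(-6)) = -49/12.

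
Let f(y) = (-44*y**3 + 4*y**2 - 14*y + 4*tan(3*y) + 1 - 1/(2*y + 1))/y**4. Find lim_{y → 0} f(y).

-16

Substitution gives 0/0 (the numerator vanishes to order 4).
Expand each term to order y^4: the coefficient of y^4 in −1/(1 + 2y) is -16 and in 4·tan(3y) is 0.
Lower-order terms cancel with the polynomial part, so the numerator is (-16)·y^4 + o(y^4), and the limit is (-16)/(1) = -16.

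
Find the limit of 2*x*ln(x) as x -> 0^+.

0

This is a 0·(−∞) form. Rewrite as 2·ln(x) / x^(−1) and apply L'Hôpital:
the derivative quotient is 2·(1/x) / (−1·x^(−2)) = (-2/1)·x^1 → 0.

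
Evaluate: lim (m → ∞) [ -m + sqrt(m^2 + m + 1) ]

An ∞ − ∞ form. Rationalising with the conjugate, the difference becomes (m + 1) / (√(m^2 + m + 1) + m).
For large m the denominator behaves like 2·m, so the quotient tends to 1/2 = 1/2.

1/2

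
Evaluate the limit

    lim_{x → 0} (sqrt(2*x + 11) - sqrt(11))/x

√(11)/11

A 0/0 form; rationalise with √(11 + 2x) + √11. This collapses the numerator to 2x, leaving 2/(√(11 + 2x) + √11) → 2/(2√11) = √(11)/11.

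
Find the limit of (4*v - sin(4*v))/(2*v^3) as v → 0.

16/3

Direct substitution gives 0/0.
Apply L'Hôpital: lim (4 - 4*cos(4*v))/(6*v^2), still 0/0.
Apply L'Hôpital: lim (16*sin(4*v))/(12*v), still 0/0.
After 3 applications of L'Hôpital's rule the quotient is (64*cos(4*v))/(12); substituting v = 0 gives 16/3.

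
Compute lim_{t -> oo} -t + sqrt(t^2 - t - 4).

-1/2

An ∞ − ∞ form. Rationalising with the conjugate, the difference becomes (-t - 4) / (√(t^2 - t - 4) + t).
For large t the denominator behaves like 2·t, so the quotient tends to -1/2 = -1/2.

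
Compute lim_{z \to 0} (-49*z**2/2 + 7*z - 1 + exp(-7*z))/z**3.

-343/6

Direct substitution gives 0/0.
Apply L'Hôpital: lim (-49*z + 7 - 7*e^(-7*z))/(3*z^2), still 0/0.
Apply L'Hôpital: lim (-49 + 49*e^(-7*z))/(6*z), still 0/0.
After 3 applications of L'Hôpital's rule the quotient is (-343*e^(-7*z))/(6); substituting z = 0 gives -343/6.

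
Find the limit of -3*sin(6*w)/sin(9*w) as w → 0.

-2

Substitution gives 0/0.
Divide numerator and denominator by w: sin(6w)/w → 6 and sin(9w)/w → 9, so the limit is -3·6/9 = -2.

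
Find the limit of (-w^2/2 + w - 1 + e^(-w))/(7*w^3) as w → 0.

Direct substitution gives 0/0.
Apply L'Hôpital: lim (-w + 1 - e^(-w))/(21*w^2), still 0/0.
Apply L'Hôpital: lim (-1 + e^(-w))/(42*w), still 0/0.
After 3 applications of L'Hôpital's rule the quotient is (-e^(-w))/(42); substituting w = 0 gives -1/42.

-1/42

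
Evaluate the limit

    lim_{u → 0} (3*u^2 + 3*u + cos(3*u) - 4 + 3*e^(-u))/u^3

Substitution gives 0/0 (the numerator vanishes to order 3).
Expand each term to order u^3: the coefficient of u^3 in 3·e^(-u) is -1/2 and in cos(3u) is 0.
Lower-order terms cancel with the polynomial part, so the numerator is (-1/2)·u^3 + o(u^3), and the limit is (-1/2)/(1) = -1/2.

-1/2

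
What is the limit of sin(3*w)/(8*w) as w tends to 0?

Substitution gives 0/0.
Write it as (3/8)·sin(3w)/(3w); since sin(u)/u → 1, the limit is 3/8.

3/8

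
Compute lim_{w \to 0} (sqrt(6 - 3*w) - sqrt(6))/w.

A 0/0 form; rationalise with √(6 - 3w) + √6. This collapses the numerator to -3w, leaving -3/(√(6 - 3w) + √6) → -3/(2√6) = -√(6)/4.

-√(6)/4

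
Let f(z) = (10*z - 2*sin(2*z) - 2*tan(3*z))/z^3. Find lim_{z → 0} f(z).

Substitution gives 0/0 (the numerator vanishes to order 3).
Expand each term to order z^3: the coefficient of z^3 in -2·tan(3z) is -18 and in -2·sin(2z) is 8/3.
Lower-order terms cancel with the polynomial part, so the numerator is (-46/3)·z^3 + o(z^3), and the limit is (-46/3)/(1) = -46/3.

-46/3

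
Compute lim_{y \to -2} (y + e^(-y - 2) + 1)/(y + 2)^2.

1/2

Direct substitution gives 0/0.
Apply L'Hôpital: lim (1 - e^(-y - 2))/(2*y + 4), still 0/0.
After 2 applications of L'Hôpital's rule the quotient is (e^(-y - 2))/(2); substituting y = -2 gives 1/2.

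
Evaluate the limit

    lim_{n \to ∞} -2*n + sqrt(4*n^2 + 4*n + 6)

An ∞ − ∞ form. Rationalising with the conjugate, the difference becomes (4n + 6) / (√(4*n^2 + 4*n + 6) + 2n).
For large n the denominator behaves like 2·2n, so the quotient tends to 4/4 = 1.

1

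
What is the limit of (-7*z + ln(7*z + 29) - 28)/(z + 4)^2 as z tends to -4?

-49/2

Direct substitution gives 0/0.
Apply L'Hôpital: lim (-7 + 7/(7*z + 29))/(2*z + 8), still 0/0.
After 2 applications of L'Hôpital's rule the quotient is (-49/(7*z + 29)^2)/(2); substituting z = -4 gives -49/2.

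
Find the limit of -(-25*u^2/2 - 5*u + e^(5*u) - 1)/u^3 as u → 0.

Direct substitution gives 0/0.
Apply L'Hôpital: lim (-25*u + 5*e^(5*u) - 5)/(-3*u^2), still 0/0.
Apply L'Hôpital: lim (25*e^(5*u) - 25)/(-6*u), still 0/0.
After 3 applications of L'Hôpital's rule the quotient is (125*e^(5*u))/(-6); substituting u = 0 gives -125/6.

-125/6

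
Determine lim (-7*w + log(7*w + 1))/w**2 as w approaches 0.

-49/2

Direct substitution gives 0/0.
Apply L'Hôpital: lim (-7 + 7/(7*w + 1))/(2*w), still 0/0.
After 2 applications of L'Hôpital's rule the quotient is (-49/(7*w + 1)^2)/(2); substituting w = 0 gives -49/2.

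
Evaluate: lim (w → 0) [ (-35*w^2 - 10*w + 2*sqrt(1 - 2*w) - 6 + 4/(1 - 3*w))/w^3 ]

107

Substitution gives 0/0 (the numerator vanishes to order 3).
Expand each term to order w^3: the coefficient of w^3 in 2·√(1 - 2w) is -1 and in 4·1/(1 - 3w) is 108.
Lower-order terms cancel with the polynomial part, so the numerator is (107)·w^3 + o(w^3), and the limit is (107)/(1) = 107.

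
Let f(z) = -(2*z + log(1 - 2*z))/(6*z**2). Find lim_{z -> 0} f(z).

1/3

Direct substitution gives 0/0.
Apply L'Hôpital: lim (2 - 2/(1 - 2*z))/(-12*z), still 0/0.
After 2 applications of L'Hôpital's rule the quotient is (-4/(1 - 2*z)^2)/(-12); substituting z = 0 gives 1/3.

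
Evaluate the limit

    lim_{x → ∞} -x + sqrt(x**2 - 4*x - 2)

This has the form ∞ − ∞. Multiply and divide by the conjugate √(x^2 - 4*x - 2) + x.
That gives (-4x - 2) / (√(x^2 - 4*x - 2) + x).
Divide numerator and denominator by x: the limit is -4/(2·1) = -2.

-2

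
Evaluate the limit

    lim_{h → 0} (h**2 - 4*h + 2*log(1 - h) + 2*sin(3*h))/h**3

-29/3

Substitution gives 0/0 (the numerator vanishes to order 3).
Expand each term to order h^3: the coefficient of h^3 in 2·sin(3h) is -9 and in 2·ln(1 - h) is -2/3.
Lower-order terms cancel with the polynomial part, so the numerator is (-29/3)·h^3 + o(h^3), and the limit is (-29/3)/(1) = -29/3.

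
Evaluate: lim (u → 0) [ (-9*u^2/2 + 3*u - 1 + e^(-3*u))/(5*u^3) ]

-9/10

Direct substitution gives 0/0.
Apply L'Hôpital: lim (-9*u + 3 - 3*e^(-3*u))/(15*u^2), still 0/0.
Apply L'Hôpital: lim (-9 + 9*e^(-3*u))/(30*u), still 0/0.
After 3 applications of L'Hôpital's rule the quotient is (-27*e^(-3*u))/(30); substituting u = 0 gives -9/10.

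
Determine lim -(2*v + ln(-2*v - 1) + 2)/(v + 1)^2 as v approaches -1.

Direct substitution gives 0/0.
Apply L'Hôpital: lim (2 - 2/(-2*v - 1))/(-2*v - 2), still 0/0.
After 2 applications of L'Hôpital's rule the quotient is (-4/(-2*v - 1)^2)/(-2); substituting v = -1 gives 2.

2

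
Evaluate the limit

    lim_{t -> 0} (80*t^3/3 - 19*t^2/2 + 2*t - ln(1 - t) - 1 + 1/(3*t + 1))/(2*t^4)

Substitution gives 0/0; apply L'Hôpital's rule 4 times.
After differentiating numerator and denominator 4 times the quotient is (1944/(3*t + 1)^5 + 6/(t - 1)^4)/(48); at t = 0 this is 325/8.

325/8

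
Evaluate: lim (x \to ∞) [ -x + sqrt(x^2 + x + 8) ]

1/2

An ∞ − ∞ form. Rationalising with the conjugate, the difference becomes (x + 8) / (√(x^2 + x + 8) + x).
For large x the denominator behaves like 2·x, so the quotient tends to 1/2 = 1/2.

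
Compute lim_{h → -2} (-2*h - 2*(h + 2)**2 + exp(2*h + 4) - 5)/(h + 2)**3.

Direct substitution gives 0/0.
Apply L'Hôpital: lim (-4*h + 2*e^(2*h + 4) - 10)/(3*(h + 2)^2), still 0/0.
Apply L'Hôpital: lim (4*e^(2*h + 4) - 4)/(6*h + 12), still 0/0.
After 3 applications of L'Hôpital's rule the quotient is (8*e^(2*h + 4))/(6); substituting h = -2 gives 4/3.

4/3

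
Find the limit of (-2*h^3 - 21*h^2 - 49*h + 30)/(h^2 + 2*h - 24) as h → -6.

13/10

At h = -6 both the top and bottom vanish — a removable singularity. Factoring out (h + 6) from each leaves (-2*h^2 - 9*h + 5)/(h - 4), which at h = -6 equals 13/10.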